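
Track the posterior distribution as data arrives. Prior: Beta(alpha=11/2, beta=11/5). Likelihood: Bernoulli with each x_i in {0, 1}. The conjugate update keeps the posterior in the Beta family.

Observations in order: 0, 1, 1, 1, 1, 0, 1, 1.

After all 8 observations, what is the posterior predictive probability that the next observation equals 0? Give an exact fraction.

obs 1: x=0 → posterior Beta(11/2, 16/5)
obs 2: x=1 → posterior Beta(13/2, 16/5)
obs 3: x=1 → posterior Beta(15/2, 16/5)
obs 4: x=1 → posterior Beta(17/2, 16/5)
obs 5: x=1 → posterior Beta(19/2, 16/5)
obs 6: x=0 → posterior Beta(19/2, 21/5)
obs 7: x=1 → posterior Beta(21/2, 21/5)
obs 8: x=1 → posterior Beta(23/2, 21/5)

42/157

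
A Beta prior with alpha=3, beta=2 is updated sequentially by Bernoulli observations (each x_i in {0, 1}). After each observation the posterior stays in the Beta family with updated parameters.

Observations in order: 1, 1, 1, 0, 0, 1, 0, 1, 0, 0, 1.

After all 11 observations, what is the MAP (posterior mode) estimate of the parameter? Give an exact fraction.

obs 1: x=1 → posterior Beta(4, 2)
obs 2: x=1 → posterior Beta(5, 2)
obs 3: x=1 → posterior Beta(6, 2)
obs 4: x=0 → posterior Beta(6, 3)
obs 5: x=0 → posterior Beta(6, 4)
obs 6: x=1 → posterior Beta(7, 4)
obs 7: x=0 → posterior Beta(7, 5)
obs 8: x=1 → posterior Beta(8, 5)
obs 9: x=0 → posterior Beta(8, 6)
obs 10: x=0 → posterior Beta(8, 7)
obs 11: x=1 → posterior Beta(9, 7)

4/7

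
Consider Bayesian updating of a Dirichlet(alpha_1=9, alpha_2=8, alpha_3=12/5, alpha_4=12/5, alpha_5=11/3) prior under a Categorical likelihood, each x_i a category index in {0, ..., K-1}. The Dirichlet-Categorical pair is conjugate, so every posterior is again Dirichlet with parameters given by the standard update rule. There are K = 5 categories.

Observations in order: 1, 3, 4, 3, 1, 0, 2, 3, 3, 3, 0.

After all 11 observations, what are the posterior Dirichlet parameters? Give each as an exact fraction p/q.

alpha_1=11, alpha_2=10, alpha_3=17/5, alpha_4=37/5, alpha_5=14/3

obs 1: x=1 → posterior Dirichlet(9, 9, 12/5, 12/5, 11/3)
obs 2: x=3 → posterior Dirichlet(9, 9, 12/5, 17/5, 11/3)
obs 3: x=4 → posterior Dirichlet(9, 9, 12/5, 17/5, 14/3)
obs 4: x=3 → posterior Dirichlet(9, 9, 12/5, 22/5, 14/3)
obs 5: x=1 → posterior Dirichlet(9, 10, 12/5, 22/5, 14/3)
obs 6: x=0 → posterior Dirichlet(10, 10, 12/5, 22/5, 14/3)
obs 7: x=2 → posterior Dirichlet(10, 10, 17/5, 22/5, 14/3)
obs 8: x=3 → posterior Dirichlet(10, 10, 17/5, 27/5, 14/3)
obs 9: x=3 → posterior Dirichlet(10, 10, 17/5, 32/5, 14/3)
obs 10: x=3 → posterior Dirichlet(10, 10, 17/5, 37/5, 14/3)
obs 11: x=0 → posterior Dirichlet(11, 10, 17/5, 37/5, 14/3)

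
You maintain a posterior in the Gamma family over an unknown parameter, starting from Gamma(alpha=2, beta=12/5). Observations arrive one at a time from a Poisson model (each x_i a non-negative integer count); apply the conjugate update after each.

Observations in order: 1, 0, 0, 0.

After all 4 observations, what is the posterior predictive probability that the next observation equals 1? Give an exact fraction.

obs 1: x=1 → posterior Gamma(3, 17/5)
obs 2: x=0 → posterior Gamma(3, 22/5)
obs 3: x=0 → posterior Gamma(3, 27/5)
obs 4: x=0 → posterior Gamma(3, 32/5)

491520/1874161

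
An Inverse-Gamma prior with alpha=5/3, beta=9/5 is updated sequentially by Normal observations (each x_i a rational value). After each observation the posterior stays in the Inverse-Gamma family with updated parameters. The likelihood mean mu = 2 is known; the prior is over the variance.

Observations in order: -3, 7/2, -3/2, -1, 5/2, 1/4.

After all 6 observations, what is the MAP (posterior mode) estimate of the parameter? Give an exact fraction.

13299/2720

obs 1: x=-3 → posterior Inverse-Gamma(13/6, 143/10)
obs 2: x=7/2 → posterior Inverse-Gamma(8/3, 617/40)
obs 3: x=-3/2 → posterior Inverse-Gamma(19/6, 431/20)
obs 4: x=-1 → posterior Inverse-Gamma(11/3, 521/20)
obs 5: x=5/2 → posterior Inverse-Gamma(25/6, 1047/40)
obs 6: x=1/4 → posterior Inverse-Gamma(14/3, 4433/160)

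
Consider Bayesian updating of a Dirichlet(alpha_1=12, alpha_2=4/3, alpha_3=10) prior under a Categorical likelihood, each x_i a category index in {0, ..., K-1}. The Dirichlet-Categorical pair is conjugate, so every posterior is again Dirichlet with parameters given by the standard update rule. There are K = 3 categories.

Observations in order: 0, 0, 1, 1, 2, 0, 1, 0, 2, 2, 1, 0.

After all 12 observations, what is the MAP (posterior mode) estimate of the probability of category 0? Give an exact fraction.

48/97

obs 1: x=0 → posterior Dirichlet(13, 4/3, 10)
obs 2: x=0 → posterior Dirichlet(14, 4/3, 10)
obs 3: x=1 → posterior Dirichlet(14, 7/3, 10)
obs 4: x=1 → posterior Dirichlet(14, 10/3, 10)
obs 5: x=2 → posterior Dirichlet(14, 10/3, 11)
obs 6: x=0 → posterior Dirichlet(15, 10/3, 11)
obs 7: x=1 → posterior Dirichlet(15, 13/3, 11)
obs 8: x=0 → posterior Dirichlet(16, 13/3, 11)
obs 9: x=2 → posterior Dirichlet(16, 13/3, 12)
obs 10: x=2 → posterior Dirichlet(16, 13/3, 13)
obs 11: x=1 → posterior Dirichlet(16, 16/3, 13)
obs 12: x=0 → posterior Dirichlet(17, 16/3, 13)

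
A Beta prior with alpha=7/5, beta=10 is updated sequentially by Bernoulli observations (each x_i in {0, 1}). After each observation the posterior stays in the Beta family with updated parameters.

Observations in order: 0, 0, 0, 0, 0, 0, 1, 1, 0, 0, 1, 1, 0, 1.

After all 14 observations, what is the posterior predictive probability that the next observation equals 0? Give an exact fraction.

obs 1: x=0 → posterior Beta(7/5, 11)
obs 2: x=0 → posterior Beta(7/5, 12)
obs 3: x=0 → posterior Beta(7/5, 13)
obs 4: x=0 → posterior Beta(7/5, 14)
obs 5: x=0 → posterior Beta(7/5, 15)
obs 6: x=0 → posterior Beta(7/5, 16)
obs 7: x=1 → posterior Beta(12/5, 16)
obs 8: x=1 → posterior Beta(17/5, 16)
obs 9: x=0 → posterior Beta(17/5, 17)
obs 10: x=0 → posterior Beta(17/5, 18)
obs 11: x=1 → posterior Beta(22/5, 18)
obs 12: x=1 → posterior Beta(27/5, 18)
obs 13: x=0 → posterior Beta(27/5, 19)
obs 14: x=1 → posterior Beta(32/5, 19)

95/127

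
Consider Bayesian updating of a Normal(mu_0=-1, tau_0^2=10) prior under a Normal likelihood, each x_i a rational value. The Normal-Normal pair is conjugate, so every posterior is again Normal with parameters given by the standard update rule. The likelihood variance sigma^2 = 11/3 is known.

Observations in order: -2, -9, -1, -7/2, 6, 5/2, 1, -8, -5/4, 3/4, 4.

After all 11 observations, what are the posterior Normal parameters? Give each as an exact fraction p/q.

obs 1: x=-2 → posterior Normal(-71/41, 110/41)
obs 2: x=-9 → posterior Normal(-341/71, 110/71)
obs 3: x=-1 → posterior Normal(-371/101, 110/101)
obs 4: x=-7/2 → posterior Normal(-476/131, 110/131)
obs 5: x=6 → posterior Normal(-296/161, 110/161)
obs 6: x=5/2 → posterior Normal(-221/191, 110/191)
obs 7: x=1 → posterior Normal(-191/221, 110/221)
obs 8: x=-8 → posterior Normal(-431/251, 110/251)
obs 9: x=-5/4 → posterior Normal(-937/562, 110/281)
obs 10: x=3/4 → posterior Normal(-446/311, 110/311)
obs 11: x=4 → posterior Normal(-326/341, 10/31)

mu_0=-326/341, tau_0^2=10/31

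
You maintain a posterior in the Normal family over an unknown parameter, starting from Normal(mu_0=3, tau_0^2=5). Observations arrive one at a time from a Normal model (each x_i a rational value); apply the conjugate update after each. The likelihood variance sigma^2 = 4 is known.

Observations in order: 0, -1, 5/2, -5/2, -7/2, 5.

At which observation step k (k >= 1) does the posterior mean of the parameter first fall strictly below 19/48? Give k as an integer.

obs 1: x=0 → posterior Normal(4/3, 20/9)
obs 2: x=-1 → posterior Normal(1/2, 10/7)
obs 3: x=5/2 → posterior Normal(39/38, 20/19)
obs 4: x=-5/2 → posterior Normal(7/24, 5/6)
obs 5: x=-7/2 → posterior Normal(-21/58, 20/29)
obs 6: x=5 → posterior Normal(29/68, 10/17)

k = 4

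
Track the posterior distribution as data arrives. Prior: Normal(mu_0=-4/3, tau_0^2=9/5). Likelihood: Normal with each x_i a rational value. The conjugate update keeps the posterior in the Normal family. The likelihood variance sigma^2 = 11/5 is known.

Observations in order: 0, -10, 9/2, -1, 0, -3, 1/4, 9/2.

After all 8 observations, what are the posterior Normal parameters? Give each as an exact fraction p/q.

mu_0=-689/996, tau_0^2=99/415

obs 1: x=0 → posterior Normal(-11/15, 99/100)
obs 2: x=-10 → posterior Normal(-314/87, 99/145)
obs 3: x=9/2 → posterior Normal(-385/228, 99/190)
obs 4: x=-1 → posterior Normal(-439/282, 99/235)
obs 5: x=0 → posterior Normal(-439/336, 99/280)
obs 6: x=-3 → posterior Normal(-601/390, 99/325)
obs 7: x=1/4 → posterior Normal(-1175/888, 99/370)
obs 8: x=9/2 → posterior Normal(-689/996, 99/415)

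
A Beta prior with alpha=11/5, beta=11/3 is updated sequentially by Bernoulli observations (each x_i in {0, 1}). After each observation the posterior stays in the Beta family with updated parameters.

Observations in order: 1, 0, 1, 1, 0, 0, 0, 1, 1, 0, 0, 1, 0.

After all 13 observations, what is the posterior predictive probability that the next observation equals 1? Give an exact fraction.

obs 1: x=1 → posterior Beta(16/5, 11/3)
obs 2: x=0 → posterior Beta(16/5, 14/3)
obs 3: x=1 → posterior Beta(21/5, 14/3)
obs 4: x=1 → posterior Beta(26/5, 14/3)
obs 5: x=0 → posterior Beta(26/5, 17/3)
obs 6: x=0 → posterior Beta(26/5, 20/3)
obs 7: x=0 → posterior Beta(26/5, 23/3)
obs 8: x=1 → posterior Beta(31/5, 23/3)
obs 9: x=1 → posterior Beta(36/5, 23/3)
obs 10: x=0 → posterior Beta(36/5, 26/3)
obs 11: x=0 → posterior Beta(36/5, 29/3)
obs 12: x=1 → posterior Beta(41/5, 29/3)
obs 13: x=0 → posterior Beta(41/5, 32/3)

123/283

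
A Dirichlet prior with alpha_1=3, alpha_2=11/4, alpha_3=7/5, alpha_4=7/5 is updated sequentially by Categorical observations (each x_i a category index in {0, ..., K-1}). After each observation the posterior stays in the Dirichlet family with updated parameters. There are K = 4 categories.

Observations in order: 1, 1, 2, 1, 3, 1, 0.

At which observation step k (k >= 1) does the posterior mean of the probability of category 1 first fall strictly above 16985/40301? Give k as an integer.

k = 2

obs 1: x=1 → posterior Dirichlet(3, 15/4, 7/5, 7/5)
obs 2: x=1 → posterior Dirichlet(3, 19/4, 7/5, 7/5)
obs 3: x=2 → posterior Dirichlet(3, 19/4, 12/5, 7/5)
obs 4: x=1 → posterior Dirichlet(3, 23/4, 12/5, 7/5)
obs 5: x=3 → posterior Dirichlet(3, 23/4, 12/5, 12/5)
obs 6: x=1 → posterior Dirichlet(3, 27/4, 12/5, 12/5)
obs 7: x=0 → posterior Dirichlet(4, 27/4, 12/5, 12/5)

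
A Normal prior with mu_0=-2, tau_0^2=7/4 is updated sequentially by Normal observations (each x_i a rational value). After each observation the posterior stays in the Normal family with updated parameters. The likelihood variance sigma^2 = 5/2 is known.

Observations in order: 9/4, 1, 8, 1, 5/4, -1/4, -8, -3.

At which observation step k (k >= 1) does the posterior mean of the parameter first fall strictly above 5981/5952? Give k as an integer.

obs 1: x=9/4 → posterior Normal(-1/4, 35/34)
obs 2: x=1 → posterior Normal(11/96, 35/48)
obs 3: x=8 → posterior Normal(235/124, 35/62)
obs 4: x=1 → posterior Normal(263/152, 35/76)
obs 5: x=5/4 → posterior Normal(149/90, 7/18)
obs 6: x=-1/4 → posterior Normal(291/208, 35/104)
obs 7: x=-8 → posterior Normal(67/236, 35/118)
obs 8: x=-3 → posterior Normal(-17/264, 35/132)

k = 3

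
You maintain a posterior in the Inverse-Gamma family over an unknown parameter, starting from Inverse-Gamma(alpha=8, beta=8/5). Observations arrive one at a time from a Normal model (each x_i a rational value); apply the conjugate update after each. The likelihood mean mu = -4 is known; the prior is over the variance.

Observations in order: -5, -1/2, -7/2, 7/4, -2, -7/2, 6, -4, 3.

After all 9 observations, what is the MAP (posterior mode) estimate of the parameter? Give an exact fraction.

obs 1: x=-5 → posterior Inverse-Gamma(17/2, 21/10)
obs 2: x=-1/2 → posterior Inverse-Gamma(9, 329/40)
obs 3: x=-7/2 → posterior Inverse-Gamma(19/2, 167/20)
obs 4: x=7/4 → posterior Inverse-Gamma(10, 3981/160)
obs 5: x=-2 → posterior Inverse-Gamma(21/2, 4301/160)
obs 6: x=-7/2 → posterior Inverse-Gamma(11, 4321/160)
obs 7: x=6 → posterior Inverse-Gamma(23/2, 12321/160)
obs 8: x=-4 → posterior Inverse-Gamma(12, 12321/160)
obs 9: x=3 → posterior Inverse-Gamma(25/2, 16241/160)

16241/2160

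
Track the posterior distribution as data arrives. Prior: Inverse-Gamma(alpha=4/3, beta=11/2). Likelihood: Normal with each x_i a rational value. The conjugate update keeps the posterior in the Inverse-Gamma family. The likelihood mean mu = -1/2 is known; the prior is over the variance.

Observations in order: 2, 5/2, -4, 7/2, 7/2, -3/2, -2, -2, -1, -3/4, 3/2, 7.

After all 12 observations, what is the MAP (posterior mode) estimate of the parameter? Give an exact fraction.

obs 1: x=2 → posterior Inverse-Gamma(11/6, 69/8)
obs 2: x=5/2 → posterior Inverse-Gamma(7/3, 105/8)
obs 3: x=-4 → posterior Inverse-Gamma(17/6, 77/4)
obs 4: x=7/2 → posterior Inverse-Gamma(10/3, 109/4)
obs 5: x=7/2 → posterior Inverse-Gamma(23/6, 141/4)
obs 6: x=-3/2 → posterior Inverse-Gamma(13/3, 143/4)
obs 7: x=-2 → posterior Inverse-Gamma(29/6, 295/8)
obs 8: x=-2 → posterior Inverse-Gamma(16/3, 38)
obs 9: x=-1 → posterior Inverse-Gamma(35/6, 305/8)
obs 10: x=-3/4 → posterior Inverse-Gamma(19/3, 1221/32)
obs 11: x=3/2 → posterior Inverse-Gamma(41/6, 1285/32)
obs 12: x=7 → posterior Inverse-Gamma(22/3, 2185/32)

1311/160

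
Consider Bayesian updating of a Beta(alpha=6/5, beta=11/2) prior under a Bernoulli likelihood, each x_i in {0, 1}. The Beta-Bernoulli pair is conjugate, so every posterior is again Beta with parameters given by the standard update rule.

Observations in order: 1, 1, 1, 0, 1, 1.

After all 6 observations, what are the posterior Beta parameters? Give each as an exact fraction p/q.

obs 1: x=1 → posterior Beta(11/5, 11/2)
obs 2: x=1 → posterior Beta(16/5, 11/2)
obs 3: x=1 → posterior Beta(21/5, 11/2)
obs 4: x=0 → posterior Beta(21/5, 13/2)
obs 5: x=1 → posterior Beta(26/5, 13/2)
obs 6: x=1 → posterior Beta(31/5, 13/2)

alpha=31/5, beta=13/2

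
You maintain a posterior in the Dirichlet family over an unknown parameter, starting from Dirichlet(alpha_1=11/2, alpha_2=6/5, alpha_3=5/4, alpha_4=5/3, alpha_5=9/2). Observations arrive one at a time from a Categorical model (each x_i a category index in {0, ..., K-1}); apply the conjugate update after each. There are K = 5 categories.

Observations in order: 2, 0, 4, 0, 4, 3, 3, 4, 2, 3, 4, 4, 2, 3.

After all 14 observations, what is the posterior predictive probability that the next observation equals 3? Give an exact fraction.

340/1687

obs 1: x=2 → posterior Dirichlet(11/2, 6/5, 9/4, 5/3, 9/2)
obs 2: x=0 → posterior Dirichlet(13/2, 6/5, 9/4, 5/3, 9/2)
obs 3: x=4 → posterior Dirichlet(13/2, 6/5, 9/4, 5/3, 11/2)
obs 4: x=0 → posterior Dirichlet(15/2, 6/5, 9/4, 5/3, 11/2)
obs 5: x=4 → posterior Dirichlet(15/2, 6/5, 9/4, 5/3, 13/2)
obs 6: x=3 → posterior Dirichlet(15/2, 6/5, 9/4, 8/3, 13/2)
obs 7: x=3 → posterior Dirichlet(15/2, 6/5, 9/4, 11/3, 13/2)
obs 8: x=4 → posterior Dirichlet(15/2, 6/5, 9/4, 11/3, 15/2)
obs 9: x=2 → posterior Dirichlet(15/2, 6/5, 13/4, 11/3, 15/2)
obs 10: x=3 → posterior Dirichlet(15/2, 6/5, 13/4, 14/3, 15/2)
obs 11: x=4 → posterior Dirichlet(15/2, 6/5, 13/4, 14/3, 17/2)
obs 12: x=4 → posterior Dirichlet(15/2, 6/5, 13/4, 14/3, 19/2)
obs 13: x=2 → posterior Dirichlet(15/2, 6/5, 17/4, 14/3, 19/2)
obs 14: x=3 → posterior Dirichlet(15/2, 6/5, 17/4, 17/3, 19/2)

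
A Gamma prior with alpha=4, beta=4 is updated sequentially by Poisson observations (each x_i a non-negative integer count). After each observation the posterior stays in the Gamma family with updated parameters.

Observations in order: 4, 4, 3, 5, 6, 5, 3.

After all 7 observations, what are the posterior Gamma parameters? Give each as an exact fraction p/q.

obs 1: x=4 → posterior Gamma(8, 5)
obs 2: x=4 → posterior Gamma(12, 6)
obs 3: x=3 → posterior Gamma(15, 7)
obs 4: x=5 → posterior Gamma(20, 8)
obs 5: x=6 → posterior Gamma(26, 9)
obs 6: x=5 → posterior Gamma(31, 10)
obs 7: x=3 → posterior Gamma(34, 11)

alpha=34, beta=11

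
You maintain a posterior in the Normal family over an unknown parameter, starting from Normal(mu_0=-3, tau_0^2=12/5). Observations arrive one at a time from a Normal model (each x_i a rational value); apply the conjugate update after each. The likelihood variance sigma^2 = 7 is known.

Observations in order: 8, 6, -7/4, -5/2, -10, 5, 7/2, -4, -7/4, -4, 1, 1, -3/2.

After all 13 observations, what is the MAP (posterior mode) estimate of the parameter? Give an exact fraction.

obs 1: x=8 → posterior Normal(-9/47, 84/47)
obs 2: x=6 → posterior Normal(63/59, 84/59)
obs 3: x=-7/4 → posterior Normal(42/71, 84/71)
obs 4: x=-5/2 → posterior Normal(12/83, 84/83)
obs 5: x=-10 → posterior Normal(-108/95, 84/95)
obs 6: x=5 → posterior Normal(-48/107, 84/107)
obs 7: x=7/2 → posterior Normal(-6/119, 12/17)
obs 8: x=-4 → posterior Normal(-54/131, 84/131)
obs 9: x=-7/4 → posterior Normal(-75/143, 84/143)
obs 10: x=-4 → posterior Normal(-123/155, 84/155)
obs 11: x=1 → posterior Normal(-111/167, 84/167)
obs 12: x=1 → posterior Normal(-99/179, 84/179)
obs 13: x=-3/2 → posterior Normal(-117/191, 84/191)

-117/191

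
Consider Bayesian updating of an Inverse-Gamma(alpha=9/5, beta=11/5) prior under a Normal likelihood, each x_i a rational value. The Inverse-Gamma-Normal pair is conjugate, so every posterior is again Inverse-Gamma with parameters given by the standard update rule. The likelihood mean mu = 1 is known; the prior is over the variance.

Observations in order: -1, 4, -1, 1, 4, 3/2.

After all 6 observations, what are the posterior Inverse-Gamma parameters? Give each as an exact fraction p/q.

obs 1: x=-1 → posterior Inverse-Gamma(23/10, 21/5)
obs 2: x=4 → posterior Inverse-Gamma(14/5, 87/10)
obs 3: x=-1 → posterior Inverse-Gamma(33/10, 107/10)
obs 4: x=1 → posterior Inverse-Gamma(19/5, 107/10)
obs 5: x=4 → posterior Inverse-Gamma(43/10, 76/5)
obs 6: x=3/2 → posterior Inverse-Gamma(24/5, 613/40)

alpha=24/5, beta=613/40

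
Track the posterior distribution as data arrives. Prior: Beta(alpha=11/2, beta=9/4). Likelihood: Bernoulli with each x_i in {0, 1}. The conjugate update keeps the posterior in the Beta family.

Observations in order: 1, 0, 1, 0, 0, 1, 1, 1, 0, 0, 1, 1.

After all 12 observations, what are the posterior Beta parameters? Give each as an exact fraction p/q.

obs 1: x=1 → posterior Beta(13/2, 9/4)
obs 2: x=0 → posterior Beta(13/2, 13/4)
obs 3: x=1 → posterior Beta(15/2, 13/4)
obs 4: x=0 → posterior Beta(15/2, 17/4)
obs 5: x=0 → posterior Beta(15/2, 21/4)
obs 6: x=1 → posterior Beta(17/2, 21/4)
obs 7: x=1 → posterior Beta(19/2, 21/4)
obs 8: x=1 → posterior Beta(21/2, 21/4)
obs 9: x=0 → posterior Beta(21/2, 25/4)
obs 10: x=0 → posterior Beta(21/2, 29/4)
obs 11: x=1 → posterior Beta(23/2, 29/4)
obs 12: x=1 → posterior Beta(25/2, 29/4)

alpha=25/2, beta=29/4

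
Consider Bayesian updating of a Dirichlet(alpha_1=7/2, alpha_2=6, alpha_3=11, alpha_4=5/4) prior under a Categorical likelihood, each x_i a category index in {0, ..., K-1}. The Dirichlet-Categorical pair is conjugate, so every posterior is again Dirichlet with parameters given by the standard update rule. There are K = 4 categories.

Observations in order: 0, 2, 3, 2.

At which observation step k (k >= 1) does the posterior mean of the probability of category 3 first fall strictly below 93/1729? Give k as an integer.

k = 2

obs 1: x=0 → posterior Dirichlet(9/2, 6, 11, 5/4)
obs 2: x=2 → posterior Dirichlet(9/2, 6, 12, 5/4)
obs 3: x=3 → posterior Dirichlet(9/2, 6, 12, 9/4)
obs 4: x=2 → posterior Dirichlet(9/2, 6, 13, 9/4)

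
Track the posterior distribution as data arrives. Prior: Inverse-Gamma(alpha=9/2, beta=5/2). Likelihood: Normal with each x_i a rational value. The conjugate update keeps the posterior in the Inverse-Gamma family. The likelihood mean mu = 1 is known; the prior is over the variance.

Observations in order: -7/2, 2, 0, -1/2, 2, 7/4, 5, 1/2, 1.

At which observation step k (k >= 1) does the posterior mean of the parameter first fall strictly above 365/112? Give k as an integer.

k = 7

obs 1: x=-7/2 → posterior Inverse-Gamma(5, 101/8)
obs 2: x=2 → posterior Inverse-Gamma(11/2, 105/8)
obs 3: x=0 → posterior Inverse-Gamma(6, 109/8)
obs 4: x=-1/2 → posterior Inverse-Gamma(13/2, 59/4)
obs 5: x=2 → posterior Inverse-Gamma(7, 61/4)
obs 6: x=7/4 → posterior Inverse-Gamma(15/2, 497/32)
obs 7: x=5 → posterior Inverse-Gamma(8, 753/32)
obs 8: x=1/2 → posterior Inverse-Gamma(17/2, 757/32)
obs 9: x=1 → posterior Inverse-Gamma(9, 757/32)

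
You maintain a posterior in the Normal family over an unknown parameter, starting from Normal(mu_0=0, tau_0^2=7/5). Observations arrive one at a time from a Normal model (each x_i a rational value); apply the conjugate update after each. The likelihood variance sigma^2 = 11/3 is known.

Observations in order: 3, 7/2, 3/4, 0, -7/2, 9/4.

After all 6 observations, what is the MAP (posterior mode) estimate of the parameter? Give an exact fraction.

obs 1: x=3 → posterior Normal(63/76, 77/76)
obs 2: x=7/2 → posterior Normal(273/194, 77/97)
obs 3: x=3/4 → posterior Normal(609/472, 77/118)
obs 4: x=0 → posterior Normal(609/556, 77/139)
obs 5: x=-7/2 → posterior Normal(63/128, 77/160)
obs 6: x=9/4 → posterior Normal(126/181, 77/181)

126/181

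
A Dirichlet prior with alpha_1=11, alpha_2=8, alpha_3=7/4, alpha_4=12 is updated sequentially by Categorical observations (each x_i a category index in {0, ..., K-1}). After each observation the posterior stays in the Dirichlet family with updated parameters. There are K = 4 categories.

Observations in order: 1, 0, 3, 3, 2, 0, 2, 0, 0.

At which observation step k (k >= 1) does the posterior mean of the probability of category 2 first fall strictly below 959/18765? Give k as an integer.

obs 1: x=1 → posterior Dirichlet(11, 9, 7/4, 12)
obs 2: x=0 → posterior Dirichlet(12, 9, 7/4, 12)
obs 3: x=3 → posterior Dirichlet(12, 9, 7/4, 13)
obs 4: x=3 → posterior Dirichlet(12, 9, 7/4, 14)
obs 5: x=2 → posterior Dirichlet(12, 9, 11/4, 14)
obs 6: x=0 → posterior Dirichlet(13, 9, 11/4, 14)
obs 7: x=2 → posterior Dirichlet(13, 9, 15/4, 14)
obs 8: x=0 → posterior Dirichlet(14, 9, 15/4, 14)
obs 9: x=0 → posterior Dirichlet(15, 9, 15/4, 14)

k = 2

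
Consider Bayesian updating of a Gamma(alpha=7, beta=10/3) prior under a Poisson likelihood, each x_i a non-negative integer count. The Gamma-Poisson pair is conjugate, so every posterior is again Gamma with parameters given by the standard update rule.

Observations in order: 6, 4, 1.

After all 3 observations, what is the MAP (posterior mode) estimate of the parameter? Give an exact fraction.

obs 1: x=6 → posterior Gamma(13, 13/3)
obs 2: x=4 → posterior Gamma(17, 16/3)
obs 3: x=1 → posterior Gamma(18, 19/3)

51/19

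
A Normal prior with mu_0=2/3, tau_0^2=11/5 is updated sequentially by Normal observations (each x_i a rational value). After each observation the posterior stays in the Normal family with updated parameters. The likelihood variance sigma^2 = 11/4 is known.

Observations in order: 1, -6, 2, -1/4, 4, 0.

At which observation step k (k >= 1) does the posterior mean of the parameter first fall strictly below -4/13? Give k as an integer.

k = 2

obs 1: x=1 → posterior Normal(22/27, 11/9)
obs 2: x=-6 → posterior Normal(-50/39, 11/13)
obs 3: x=2 → posterior Normal(-26/51, 11/17)
obs 4: x=-1/4 → posterior Normal(-29/63, 11/21)
obs 5: x=4 → posterior Normal(19/75, 11/25)
obs 6: x=0 → posterior Normal(19/87, 11/29)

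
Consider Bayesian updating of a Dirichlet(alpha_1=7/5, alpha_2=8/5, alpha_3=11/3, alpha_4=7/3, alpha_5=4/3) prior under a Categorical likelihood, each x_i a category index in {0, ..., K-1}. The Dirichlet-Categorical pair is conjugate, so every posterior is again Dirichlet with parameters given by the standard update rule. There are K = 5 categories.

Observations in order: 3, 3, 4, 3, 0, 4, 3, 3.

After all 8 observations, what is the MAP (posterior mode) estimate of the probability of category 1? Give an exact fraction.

9/200

obs 1: x=3 → posterior Dirichlet(7/5, 8/5, 11/3, 10/3, 4/3)
obs 2: x=3 → posterior Dirichlet(7/5, 8/5, 11/3, 13/3, 4/3)
obs 3: x=4 → posterior Dirichlet(7/5, 8/5, 11/3, 13/3, 7/3)
obs 4: x=3 → posterior Dirichlet(7/5, 8/5, 11/3, 16/3, 7/3)
obs 5: x=0 → posterior Dirichlet(12/5, 8/5, 11/3, 16/3, 7/3)
obs 6: x=4 → posterior Dirichlet(12/5, 8/5, 11/3, 16/3, 10/3)
obs 7: x=3 → posterior Dirichlet(12/5, 8/5, 11/3, 19/3, 10/3)
obs 8: x=3 → posterior Dirichlet(12/5, 8/5, 11/3, 22/3, 10/3)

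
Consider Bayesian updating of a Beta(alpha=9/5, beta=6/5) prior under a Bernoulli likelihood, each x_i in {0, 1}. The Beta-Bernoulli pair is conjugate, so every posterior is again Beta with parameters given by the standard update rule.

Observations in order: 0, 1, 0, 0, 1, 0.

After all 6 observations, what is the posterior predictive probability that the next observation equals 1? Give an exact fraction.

obs 1: x=0 → posterior Beta(9/5, 11/5)
obs 2: x=1 → posterior Beta(14/5, 11/5)
obs 3: x=0 → posterior Beta(14/5, 16/5)
obs 4: x=0 → posterior Beta(14/5, 21/5)
obs 5: x=1 → posterior Beta(19/5, 21/5)
obs 6: x=0 → posterior Beta(19/5, 26/5)

19/45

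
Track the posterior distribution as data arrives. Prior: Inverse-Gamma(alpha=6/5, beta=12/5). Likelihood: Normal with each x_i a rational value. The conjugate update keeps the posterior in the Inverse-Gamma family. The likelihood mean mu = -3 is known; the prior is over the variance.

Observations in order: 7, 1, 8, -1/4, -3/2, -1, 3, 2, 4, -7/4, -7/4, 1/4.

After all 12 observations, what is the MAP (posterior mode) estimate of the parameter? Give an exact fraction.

3793/164

obs 1: x=7 → posterior Inverse-Gamma(17/10, 262/5)
obs 2: x=1 → posterior Inverse-Gamma(11/5, 302/5)
obs 3: x=8 → posterior Inverse-Gamma(27/10, 1209/10)
obs 4: x=-1/4 → posterior Inverse-Gamma(16/5, 19949/160)
obs 5: x=-3/2 → posterior Inverse-Gamma(37/10, 20129/160)
obs 6: x=-1 → posterior Inverse-Gamma(21/5, 20449/160)
obs 7: x=3 → posterior Inverse-Gamma(47/10, 23329/160)
obs 8: x=2 → posterior Inverse-Gamma(26/5, 25329/160)
obs 9: x=4 → posterior Inverse-Gamma(57/10, 29249/160)
obs 10: x=-7/4 → posterior Inverse-Gamma(31/5, 14687/80)
obs 11: x=-7/4 → posterior Inverse-Gamma(67/10, 29499/160)
obs 12: x=1/4 → posterior Inverse-Gamma(36/5, 3793/20)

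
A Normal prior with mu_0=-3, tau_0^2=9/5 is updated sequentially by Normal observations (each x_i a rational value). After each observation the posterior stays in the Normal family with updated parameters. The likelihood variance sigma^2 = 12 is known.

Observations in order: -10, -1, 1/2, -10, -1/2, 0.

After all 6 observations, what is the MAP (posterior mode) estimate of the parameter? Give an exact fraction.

-123/38

obs 1: x=-10 → posterior Normal(-90/23, 36/23)
obs 2: x=-1 → posterior Normal(-93/26, 18/13)
obs 3: x=1/2 → posterior Normal(-183/58, 36/29)
obs 4: x=-10 → posterior Normal(-243/64, 9/8)
obs 5: x=-1/2 → posterior Normal(-123/35, 36/35)
obs 6: x=0 → posterior Normal(-123/38, 18/19)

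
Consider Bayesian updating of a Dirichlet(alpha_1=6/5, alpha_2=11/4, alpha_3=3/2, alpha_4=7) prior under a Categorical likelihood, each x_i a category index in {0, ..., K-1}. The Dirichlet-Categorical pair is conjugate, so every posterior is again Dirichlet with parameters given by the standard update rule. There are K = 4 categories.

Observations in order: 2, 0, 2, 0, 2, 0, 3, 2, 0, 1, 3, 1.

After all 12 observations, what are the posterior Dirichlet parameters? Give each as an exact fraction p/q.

obs 1: x=2 → posterior Dirichlet(6/5, 11/4, 5/2, 7)
obs 2: x=0 → posterior Dirichlet(11/5, 11/4, 5/2, 7)
obs 3: x=2 → posterior Dirichlet(11/5, 11/4, 7/2, 7)
obs 4: x=0 → posterior Dirichlet(16/5, 11/4, 7/2, 7)
obs 5: x=2 → posterior Dirichlet(16/5, 11/4, 9/2, 7)
obs 6: x=0 → posterior Dirichlet(21/5, 11/4, 9/2, 7)
obs 7: x=3 → posterior Dirichlet(21/5, 11/4, 9/2, 8)
obs 8: x=2 → posterior Dirichlet(21/5, 11/4, 11/2, 8)
obs 9: x=0 → posterior Dirichlet(26/5, 11/4, 11/2, 8)
obs 10: x=1 → posterior Dirichlet(26/5, 15/4, 11/2, 8)
obs 11: x=3 → posterior Dirichlet(26/5, 15/4, 11/2, 9)
obs 12: x=1 → posterior Dirichlet(26/5, 19/4, 11/2, 9)

alpha_1=26/5, alpha_2=19/4, alpha_3=11/2, alpha_4=9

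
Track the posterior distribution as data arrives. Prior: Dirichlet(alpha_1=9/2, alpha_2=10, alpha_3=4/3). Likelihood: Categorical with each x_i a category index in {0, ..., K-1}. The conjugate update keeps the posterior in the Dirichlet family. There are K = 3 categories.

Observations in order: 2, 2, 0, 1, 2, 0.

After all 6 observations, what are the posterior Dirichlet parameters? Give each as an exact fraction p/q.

obs 1: x=2 → posterior Dirichlet(9/2, 10, 7/3)
obs 2: x=2 → posterior Dirichlet(9/2, 10, 10/3)
obs 3: x=0 → posterior Dirichlet(11/2, 10, 10/3)
obs 4: x=1 → posterior Dirichlet(11/2, 11, 10/3)
obs 5: x=2 → posterior Dirichlet(11/2, 11, 13/3)
obs 6: x=0 → posterior Dirichlet(13/2, 11, 13/3)

alpha_1=13/2, alpha_2=11, alpha_3=13/3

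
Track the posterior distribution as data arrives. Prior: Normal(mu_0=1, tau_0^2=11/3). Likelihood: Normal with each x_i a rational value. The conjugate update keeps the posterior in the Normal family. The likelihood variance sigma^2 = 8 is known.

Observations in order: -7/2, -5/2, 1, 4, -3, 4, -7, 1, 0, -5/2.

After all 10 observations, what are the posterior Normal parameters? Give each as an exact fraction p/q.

obs 1: x=-7/2 → posterior Normal(-29/70, 88/35)
obs 2: x=-5/2 → posterior Normal(-21/23, 44/23)
obs 3: x=1 → posterior Normal(-31/57, 88/57)
obs 4: x=4 → posterior Normal(13/68, 22/17)
obs 5: x=-3 → posterior Normal(-20/79, 88/79)
obs 6: x=4 → posterior Normal(4/15, 44/45)
obs 7: x=-7 → posterior Normal(-53/101, 88/101)
obs 8: x=1 → posterior Normal(-3/8, 11/14)
obs 9: x=0 → posterior Normal(-14/41, 88/123)
obs 10: x=-5/2 → posterior Normal(-139/268, 44/67)

mu_0=-139/268, tau_0^2=44/67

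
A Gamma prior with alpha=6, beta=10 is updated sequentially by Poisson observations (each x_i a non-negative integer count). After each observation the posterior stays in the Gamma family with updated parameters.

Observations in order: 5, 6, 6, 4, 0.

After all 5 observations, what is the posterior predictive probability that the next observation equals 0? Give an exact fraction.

56815128661595284938812255859375/324518553658426726783156020576256

obs 1: x=5 → posterior Gamma(11, 11)
obs 2: x=6 → posterior Gamma(17, 12)
obs 3: x=6 → posterior Gamma(23, 13)
obs 4: x=4 → posterior Gamma(27, 14)
obs 5: x=0 → posterior Gamma(27, 15)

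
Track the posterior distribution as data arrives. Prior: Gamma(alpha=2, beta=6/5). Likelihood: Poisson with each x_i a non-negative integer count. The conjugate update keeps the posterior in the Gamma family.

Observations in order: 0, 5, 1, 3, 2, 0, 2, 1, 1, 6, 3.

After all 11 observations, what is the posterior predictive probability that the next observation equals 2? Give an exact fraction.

8520382098876909334785467243778844776209900757325/32799440162284257748720764480397317271738959003648

obs 1: x=0 → posterior Gamma(2, 11/5)
obs 2: x=5 → posterior Gamma(7, 16/5)
obs 3: x=1 → posterior Gamma(8, 21/5)
obs 4: x=3 → posterior Gamma(11, 26/5)
obs 5: x=2 → posterior Gamma(13, 31/5)
obs 6: x=0 → posterior Gamma(13, 36/5)
obs 7: x=2 → posterior Gamma(15, 41/5)
obs 8: x=1 → posterior Gamma(16, 46/5)
obs 9: x=1 → posterior Gamma(17, 51/5)
obs 10: x=6 → posterior Gamma(23, 56/5)
obs 11: x=3 → posterior Gamma(26, 61/5)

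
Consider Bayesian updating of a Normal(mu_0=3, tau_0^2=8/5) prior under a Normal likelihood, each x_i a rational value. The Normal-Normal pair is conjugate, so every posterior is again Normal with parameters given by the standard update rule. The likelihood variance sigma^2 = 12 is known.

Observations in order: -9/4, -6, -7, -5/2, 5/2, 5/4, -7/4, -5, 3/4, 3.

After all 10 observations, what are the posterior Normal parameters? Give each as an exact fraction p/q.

obs 1: x=-9/4 → posterior Normal(81/34, 24/17)
obs 2: x=-6 → posterior Normal(3/2, 24/19)
obs 3: x=-7 → posterior Normal(29/42, 8/7)
obs 4: x=-5/2 → posterior Normal(19/46, 24/23)
obs 5: x=5/2 → posterior Normal(29/50, 24/25)
obs 6: x=5/4 → posterior Normal(17/27, 8/9)
obs 7: x=-7/4 → posterior Normal(27/58, 24/29)
obs 8: x=-5 → posterior Normal(7/62, 24/31)
obs 9: x=3/4 → posterior Normal(5/33, 8/11)
obs 10: x=3 → posterior Normal(11/35, 24/35)

mu_0=11/35, tau_0^2=24/35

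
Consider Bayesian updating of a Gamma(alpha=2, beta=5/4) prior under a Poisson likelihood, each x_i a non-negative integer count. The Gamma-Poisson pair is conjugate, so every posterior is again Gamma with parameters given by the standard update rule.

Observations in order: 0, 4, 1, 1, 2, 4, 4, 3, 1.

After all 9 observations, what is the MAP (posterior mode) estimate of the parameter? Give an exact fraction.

84/41

obs 1: x=0 → posterior Gamma(2, 9/4)
obs 2: x=4 → posterior Gamma(6, 13/4)
obs 3: x=1 → posterior Gamma(7, 17/4)
obs 4: x=1 → posterior Gamma(8, 21/4)
obs 5: x=2 → posterior Gamma(10, 25/4)
obs 6: x=4 → posterior Gamma(14, 29/4)
obs 7: x=4 → posterior Gamma(18, 33/4)
obs 8: x=3 → posterior Gamma(21, 37/4)
obs 9: x=1 → posterior Gamma(22, 41/4)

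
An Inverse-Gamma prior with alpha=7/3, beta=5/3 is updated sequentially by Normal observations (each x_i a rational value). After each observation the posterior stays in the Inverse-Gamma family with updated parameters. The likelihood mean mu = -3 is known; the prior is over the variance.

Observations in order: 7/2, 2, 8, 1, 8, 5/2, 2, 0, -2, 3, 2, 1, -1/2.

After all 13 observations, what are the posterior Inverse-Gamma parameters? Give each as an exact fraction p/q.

alpha=53/6, beta=5725/24

obs 1: x=7/2 → posterior Inverse-Gamma(17/6, 547/24)
obs 2: x=2 → posterior Inverse-Gamma(10/3, 847/24)
obs 3: x=8 → posterior Inverse-Gamma(23/6, 2299/24)
obs 4: x=1 → posterior Inverse-Gamma(13/3, 2491/24)
obs 5: x=8 → posterior Inverse-Gamma(29/6, 3943/24)
obs 6: x=5/2 → posterior Inverse-Gamma(16/3, 2153/12)
obs 7: x=2 → posterior Inverse-Gamma(35/6, 2303/12)
obs 8: x=0 → posterior Inverse-Gamma(19/3, 2357/12)
obs 9: x=-2 → posterior Inverse-Gamma(41/6, 2363/12)
obs 10: x=3 → posterior Inverse-Gamma(22/3, 2579/12)
obs 11: x=2 → posterior Inverse-Gamma(47/6, 2729/12)
obs 12: x=1 → posterior Inverse-Gamma(25/3, 2825/12)
obs 13: x=-1/2 → posterior Inverse-Gamma(53/6, 5725/24)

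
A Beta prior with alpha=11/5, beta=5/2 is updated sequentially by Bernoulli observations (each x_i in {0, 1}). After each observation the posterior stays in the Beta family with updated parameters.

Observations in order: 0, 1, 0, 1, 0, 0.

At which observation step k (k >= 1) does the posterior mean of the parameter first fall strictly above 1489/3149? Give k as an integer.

k = 2

obs 1: x=0 → posterior Beta(11/5, 7/2)
obs 2: x=1 → posterior Beta(16/5, 7/2)
obs 3: x=0 → posterior Beta(16/5, 9/2)
obs 4: x=1 → posterior Beta(21/5, 9/2)
obs 5: x=0 → posterior Beta(21/5, 11/2)
obs 6: x=0 → posterior Beta(21/5, 13/2)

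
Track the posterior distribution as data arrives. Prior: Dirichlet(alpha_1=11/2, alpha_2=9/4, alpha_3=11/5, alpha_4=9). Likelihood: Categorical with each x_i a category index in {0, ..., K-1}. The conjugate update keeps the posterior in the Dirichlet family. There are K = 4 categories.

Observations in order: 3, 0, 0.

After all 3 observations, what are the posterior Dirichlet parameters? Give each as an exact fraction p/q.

obs 1: x=3 → posterior Dirichlet(11/2, 9/4, 11/5, 10)
obs 2: x=0 → posterior Dirichlet(13/2, 9/4, 11/5, 10)
obs 3: x=0 → posterior Dirichlet(15/2, 9/4, 11/5, 10)

alpha_1=15/2, alpha_2=9/4, alpha_3=11/5, alpha_4=10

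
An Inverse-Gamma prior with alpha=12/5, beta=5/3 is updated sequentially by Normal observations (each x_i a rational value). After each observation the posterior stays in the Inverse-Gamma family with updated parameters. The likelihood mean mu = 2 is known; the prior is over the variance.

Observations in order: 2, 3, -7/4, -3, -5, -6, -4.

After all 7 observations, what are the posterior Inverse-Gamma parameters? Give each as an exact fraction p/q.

obs 1: x=2 → posterior Inverse-Gamma(29/10, 5/3)
obs 2: x=3 → posterior Inverse-Gamma(17/5, 13/6)
obs 3: x=-7/4 → posterior Inverse-Gamma(39/10, 883/96)
obs 4: x=-3 → posterior Inverse-Gamma(22/5, 2083/96)
obs 5: x=-5 → posterior Inverse-Gamma(49/10, 4435/96)
obs 6: x=-6 → posterior Inverse-Gamma(27/5, 7507/96)
obs 7: x=-4 → posterior Inverse-Gamma(59/10, 9235/96)

alpha=59/10, beta=9235/96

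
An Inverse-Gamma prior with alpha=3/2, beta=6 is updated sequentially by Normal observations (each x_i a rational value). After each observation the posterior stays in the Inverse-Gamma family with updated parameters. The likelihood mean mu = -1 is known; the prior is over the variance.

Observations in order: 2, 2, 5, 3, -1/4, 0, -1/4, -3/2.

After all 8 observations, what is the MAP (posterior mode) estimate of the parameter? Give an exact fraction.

obs 1: x=2 → posterior Inverse-Gamma(2, 21/2)
obs 2: x=2 → posterior Inverse-Gamma(5/2, 15)
obs 3: x=5 → posterior Inverse-Gamma(3, 33)
obs 4: x=3 → posterior Inverse-Gamma(7/2, 41)
obs 5: x=-1/4 → posterior Inverse-Gamma(4, 1321/32)
obs 6: x=0 → posterior Inverse-Gamma(9/2, 1337/32)
obs 7: x=-1/4 → posterior Inverse-Gamma(5, 673/16)
obs 8: x=-3/2 → posterior Inverse-Gamma(11/2, 675/16)

675/104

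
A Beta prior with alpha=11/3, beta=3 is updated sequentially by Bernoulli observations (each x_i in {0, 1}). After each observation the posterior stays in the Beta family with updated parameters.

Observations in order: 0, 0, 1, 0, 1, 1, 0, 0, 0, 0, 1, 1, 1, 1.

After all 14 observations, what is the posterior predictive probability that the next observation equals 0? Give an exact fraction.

15/31

obs 1: x=0 → posterior Beta(11/3, 4)
obs 2: x=0 → posterior Beta(11/3, 5)
obs 3: x=1 → posterior Beta(14/3, 5)
obs 4: x=0 → posterior Beta(14/3, 6)
obs 5: x=1 → posterior Beta(17/3, 6)
obs 6: x=1 → posterior Beta(20/3, 6)
obs 7: x=0 → posterior Beta(20/3, 7)
obs 8: x=0 → posterior Beta(20/3, 8)
obs 9: x=0 → posterior Beta(20/3, 9)
obs 10: x=0 → posterior Beta(20/3, 10)
obs 11: x=1 → posterior Beta(23/3, 10)
obs 12: x=1 → posterior Beta(26/3, 10)
obs 13: x=1 → posterior Beta(29/3, 10)
obs 14: x=1 → posterior Beta(32/3, 10)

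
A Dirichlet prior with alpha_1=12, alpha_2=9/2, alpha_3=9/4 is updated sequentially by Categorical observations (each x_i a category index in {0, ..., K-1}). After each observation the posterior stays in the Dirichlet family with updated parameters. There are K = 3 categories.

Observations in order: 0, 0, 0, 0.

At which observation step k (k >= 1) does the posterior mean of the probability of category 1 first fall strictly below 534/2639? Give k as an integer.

k = 4

obs 1: x=0 → posterior Dirichlet(13, 9/2, 9/4)
obs 2: x=0 → posterior Dirichlet(14, 9/2, 9/4)
obs 3: x=0 → posterior Dirichlet(15, 9/2, 9/4)
obs 4: x=0 → posterior Dirichlet(16, 9/2, 9/4)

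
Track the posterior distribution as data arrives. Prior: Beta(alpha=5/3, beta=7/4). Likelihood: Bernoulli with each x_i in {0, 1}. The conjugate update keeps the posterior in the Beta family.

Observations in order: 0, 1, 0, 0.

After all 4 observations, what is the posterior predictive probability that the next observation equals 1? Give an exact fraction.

32/89

obs 1: x=0 → posterior Beta(5/3, 11/4)
obs 2: x=1 → posterior Beta(8/3, 11/4)
obs 3: x=0 → posterior Beta(8/3, 15/4)
obs 4: x=0 → posterior Beta(8/3, 19/4)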